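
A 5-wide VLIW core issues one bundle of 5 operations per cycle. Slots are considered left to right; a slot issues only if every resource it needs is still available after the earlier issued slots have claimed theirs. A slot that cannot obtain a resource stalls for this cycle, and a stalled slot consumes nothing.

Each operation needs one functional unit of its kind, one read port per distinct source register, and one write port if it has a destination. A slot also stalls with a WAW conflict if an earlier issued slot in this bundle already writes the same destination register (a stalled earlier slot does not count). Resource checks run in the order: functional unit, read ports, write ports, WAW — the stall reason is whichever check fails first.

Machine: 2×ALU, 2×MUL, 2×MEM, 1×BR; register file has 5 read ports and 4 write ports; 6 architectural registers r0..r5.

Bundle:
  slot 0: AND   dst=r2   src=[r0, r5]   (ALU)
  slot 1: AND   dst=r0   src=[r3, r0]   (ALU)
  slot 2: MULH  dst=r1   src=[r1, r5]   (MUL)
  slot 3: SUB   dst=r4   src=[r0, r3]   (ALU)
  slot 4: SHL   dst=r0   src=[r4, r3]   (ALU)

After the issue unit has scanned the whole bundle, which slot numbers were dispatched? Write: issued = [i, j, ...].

issued = [0, 1]

slot 0 (ALU): ISSUE — free A1,Mu2,Ld2,B1 rp3 wp3
slot 1 (ALU): ISSUE — free A0,Mu2,Ld2,B1 rp1 wp2
slot 2 (MUL): stall RD_PORT — free A0,Mu2,Ld2,B1 rp1 wp2
slot 3 (ALU): stall FU — free A0,Mu2,Ld2,B1 rp1 wp2
slot 4 (ALU): stall FU — free A0,Mu2,Ld2,B1 rp1 wp2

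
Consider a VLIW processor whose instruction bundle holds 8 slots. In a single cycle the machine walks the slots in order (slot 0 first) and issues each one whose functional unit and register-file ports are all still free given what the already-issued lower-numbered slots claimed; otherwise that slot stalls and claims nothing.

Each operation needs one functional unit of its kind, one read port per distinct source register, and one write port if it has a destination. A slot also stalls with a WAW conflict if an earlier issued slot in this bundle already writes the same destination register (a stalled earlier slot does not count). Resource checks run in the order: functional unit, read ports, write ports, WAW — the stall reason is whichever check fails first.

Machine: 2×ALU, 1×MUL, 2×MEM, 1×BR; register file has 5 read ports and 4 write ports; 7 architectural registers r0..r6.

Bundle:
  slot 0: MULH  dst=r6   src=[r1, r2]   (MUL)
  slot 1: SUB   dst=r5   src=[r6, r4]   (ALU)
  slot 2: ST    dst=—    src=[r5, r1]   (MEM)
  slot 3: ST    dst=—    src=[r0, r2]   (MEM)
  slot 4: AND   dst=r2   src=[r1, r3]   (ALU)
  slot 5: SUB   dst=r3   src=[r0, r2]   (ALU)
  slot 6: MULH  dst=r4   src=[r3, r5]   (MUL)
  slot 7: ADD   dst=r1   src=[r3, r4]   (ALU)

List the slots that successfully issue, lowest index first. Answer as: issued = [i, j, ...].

  0. MUL→r6 ⇒ go  {2A/0Mu/2Ld/1B | 3r 3w}
  1. ALU→r5 ⇒ go  {1A/0Mu/2Ld/1B | 1r 2w}
  2. MEM ⇒ no(RD_PORT)  {1A/0Mu/2Ld/1B | 1r 2w}
  3. MEM ⇒ no(RD_PORT)  {1A/0Mu/2Ld/1B | 1r 2w}
  4. ALU→r2 ⇒ no(RD_PORT)  {1A/0Mu/2Ld/1B | 1r 2w}
  5. ALU→r3 ⇒ no(RD_PORT)  {1A/0Mu/2Ld/1B | 1r 2w}
  6. MUL→r4 ⇒ no(FU)  {1A/0Mu/2Ld/1B | 1r 2w}
  7. ALU→r1 ⇒ no(RD_PORT)  {1A/0Mu/2Ld/1B | 1r 2w}

issued = [0, 1]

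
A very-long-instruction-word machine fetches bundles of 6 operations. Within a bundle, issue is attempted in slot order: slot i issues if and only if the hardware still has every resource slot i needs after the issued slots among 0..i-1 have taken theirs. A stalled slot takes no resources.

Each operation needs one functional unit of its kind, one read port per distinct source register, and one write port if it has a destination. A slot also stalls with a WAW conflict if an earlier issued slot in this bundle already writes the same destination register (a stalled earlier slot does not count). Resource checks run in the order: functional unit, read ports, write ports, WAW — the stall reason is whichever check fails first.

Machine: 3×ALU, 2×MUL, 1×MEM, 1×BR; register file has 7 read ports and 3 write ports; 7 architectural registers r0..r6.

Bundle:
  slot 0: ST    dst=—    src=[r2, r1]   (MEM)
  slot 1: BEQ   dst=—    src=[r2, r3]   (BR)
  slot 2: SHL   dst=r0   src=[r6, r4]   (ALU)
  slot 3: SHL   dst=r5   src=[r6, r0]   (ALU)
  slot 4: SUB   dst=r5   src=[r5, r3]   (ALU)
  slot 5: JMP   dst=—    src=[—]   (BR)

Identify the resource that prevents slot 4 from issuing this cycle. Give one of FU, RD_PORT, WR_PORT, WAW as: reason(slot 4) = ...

reason(slot 4) = RD_PORT

[0] MEM needs rd=2 wr=0: ok; after: ALU=3 MUL=2 MEM=0 BR=1, R=5, W=3
[1] BR needs rd=2 wr=0: ok; after: ALU=3 MUL=2 MEM=0 BR=0, R=3, W=3
[2] ALU needs rd=2 wr=1: ok; after: ALU=2 MUL=2 MEM=0 BR=0, R=1, W=2
[3] ALU needs rd=2 wr=1: RD_PORT; after: ALU=2 MUL=2 MEM=0 BR=0, R=1, W=2
[4] ALU needs rd=2 wr=1: RD_PORT; after: ALU=2 MUL=2 MEM=0 BR=0, R=1, W=2
[5] BR needs rd=0 wr=0: FU; after: ALU=2 MUL=2 MEM=0 BR=0, R=1, W=2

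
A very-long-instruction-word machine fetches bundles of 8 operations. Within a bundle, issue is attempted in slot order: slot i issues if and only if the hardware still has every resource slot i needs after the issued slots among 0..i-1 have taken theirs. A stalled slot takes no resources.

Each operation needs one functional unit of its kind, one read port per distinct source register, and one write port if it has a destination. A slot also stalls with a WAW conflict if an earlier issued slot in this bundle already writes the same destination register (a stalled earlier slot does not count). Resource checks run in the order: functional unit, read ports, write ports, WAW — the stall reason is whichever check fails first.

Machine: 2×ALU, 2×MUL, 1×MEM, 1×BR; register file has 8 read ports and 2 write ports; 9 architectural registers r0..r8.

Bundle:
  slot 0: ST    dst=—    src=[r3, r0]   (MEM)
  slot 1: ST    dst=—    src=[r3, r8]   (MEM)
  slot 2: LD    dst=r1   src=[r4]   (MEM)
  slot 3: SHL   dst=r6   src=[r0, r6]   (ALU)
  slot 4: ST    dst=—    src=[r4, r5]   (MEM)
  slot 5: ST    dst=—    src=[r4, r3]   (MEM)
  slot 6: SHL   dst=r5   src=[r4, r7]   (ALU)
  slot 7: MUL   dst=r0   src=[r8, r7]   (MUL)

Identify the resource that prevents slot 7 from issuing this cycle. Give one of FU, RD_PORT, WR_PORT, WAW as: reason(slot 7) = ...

reason(slot 7) = WR_PORT

#0 MEM src=r3,r0 dispatched  <A:2 Mu:2 Ld:0 B:1 rd:6 wr:2>
#1 MEM src=r3,r8 held:FU  <A:2 Mu:2 Ld:0 B:1 rd:6 wr:2>
#2 MEM src=r4 held:FU  <A:2 Mu:2 Ld:0 B:1 rd:6 wr:2>
#3 ALU src=r0,r6 dispatched  <A:1 Mu:2 Ld:0 B:1 rd:4 wr:1>
#4 MEM src=r4,r5 held:FU  <A:1 Mu:2 Ld:0 B:1 rd:4 wr:1>
#5 MEM src=r4,r3 held:FU  <A:1 Mu:2 Ld:0 B:1 rd:4 wr:1>
#6 ALU src=r4,r7 dispatched  <A:0 Mu:2 Ld:0 B:1 rd:2 wr:0>
#7 MUL src=r8,r7 held:WR_PORT  <A:0 Mu:2 Ld:0 B:1 rd:2 wr:0>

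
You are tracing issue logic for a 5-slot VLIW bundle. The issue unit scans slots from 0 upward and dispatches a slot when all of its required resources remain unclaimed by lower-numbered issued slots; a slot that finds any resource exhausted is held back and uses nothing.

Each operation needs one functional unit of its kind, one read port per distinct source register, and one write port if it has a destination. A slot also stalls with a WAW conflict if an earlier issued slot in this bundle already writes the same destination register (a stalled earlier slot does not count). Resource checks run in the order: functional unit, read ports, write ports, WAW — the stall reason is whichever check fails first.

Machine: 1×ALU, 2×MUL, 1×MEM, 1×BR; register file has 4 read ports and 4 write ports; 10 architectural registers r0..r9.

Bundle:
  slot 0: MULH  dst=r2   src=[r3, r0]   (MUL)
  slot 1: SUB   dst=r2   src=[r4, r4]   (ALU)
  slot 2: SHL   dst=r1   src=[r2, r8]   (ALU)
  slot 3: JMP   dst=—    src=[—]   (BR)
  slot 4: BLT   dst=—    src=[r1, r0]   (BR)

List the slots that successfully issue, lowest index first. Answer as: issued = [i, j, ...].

issued = [0, 2, 3]

[0] MUL needs rd=2 wr=1: ok; after: ALU=1 MUL=1 MEM=1 BR=1, R=2, W=3
[1] ALU needs rd=1 wr=1: WAW; after: ALU=1 MUL=1 MEM=1 BR=1, R=2, W=3
[2] ALU needs rd=2 wr=1: ok; after: ALU=0 MUL=1 MEM=1 BR=1, R=0, W=2
[3] BR needs rd=0 wr=0: ok; after: ALU=0 MUL=1 MEM=1 BR=0, R=0, W=2
[4] BR needs rd=2 wr=0: FU; after: ALU=0 MUL=1 MEM=1 BR=0, R=0, W=2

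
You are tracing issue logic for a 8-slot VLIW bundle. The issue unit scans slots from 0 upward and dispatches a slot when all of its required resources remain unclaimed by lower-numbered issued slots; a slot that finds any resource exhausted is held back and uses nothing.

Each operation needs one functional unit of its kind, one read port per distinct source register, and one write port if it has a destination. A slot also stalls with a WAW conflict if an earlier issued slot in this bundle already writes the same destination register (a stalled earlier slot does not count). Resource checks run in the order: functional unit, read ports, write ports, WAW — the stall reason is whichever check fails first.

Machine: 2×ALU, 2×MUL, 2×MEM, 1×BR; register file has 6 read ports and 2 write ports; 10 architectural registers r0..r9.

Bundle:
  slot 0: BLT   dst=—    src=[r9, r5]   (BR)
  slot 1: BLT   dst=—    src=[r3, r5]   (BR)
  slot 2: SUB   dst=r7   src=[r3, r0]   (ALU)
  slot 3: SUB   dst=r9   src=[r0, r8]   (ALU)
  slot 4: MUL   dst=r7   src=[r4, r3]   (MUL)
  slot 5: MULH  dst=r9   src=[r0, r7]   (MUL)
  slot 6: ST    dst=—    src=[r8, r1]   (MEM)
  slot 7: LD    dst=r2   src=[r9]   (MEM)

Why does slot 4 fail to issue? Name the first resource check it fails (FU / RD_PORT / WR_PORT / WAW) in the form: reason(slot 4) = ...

reason(slot 4) = RD_PORT

(0) want 1×BR +2rd +0wr — yes → AL2|MU2|ME2|BR0|rd4|wr2
(1) want 1×BR +2rd +0wr — FU → AL2|MU2|ME2|BR0|rd4|wr2
(2) want 1×ALU +2rd +1wr — yes → AL1|MU2|ME2|BR0|rd2|wr1
(3) want 1×ALU +2rd +1wr — yes → AL0|MU2|ME2|BR0|rd0|wr0
(4) want 1×MUL +2rd +1wr — RD_PORT → AL0|MU2|ME2|BR0|rd0|wr0
(5) want 1×MUL +2rd +1wr — RD_PORT → AL0|MU2|ME2|BR0|rd0|wr0
(6) want 1×MEM +2rd +0wr — RD_PORT → AL0|MU2|ME2|BR0|rd0|wr0
(7) want 1×MEM +1rd +1wr — RD_PORT → AL0|MU2|ME2|BR0|rd0|wr0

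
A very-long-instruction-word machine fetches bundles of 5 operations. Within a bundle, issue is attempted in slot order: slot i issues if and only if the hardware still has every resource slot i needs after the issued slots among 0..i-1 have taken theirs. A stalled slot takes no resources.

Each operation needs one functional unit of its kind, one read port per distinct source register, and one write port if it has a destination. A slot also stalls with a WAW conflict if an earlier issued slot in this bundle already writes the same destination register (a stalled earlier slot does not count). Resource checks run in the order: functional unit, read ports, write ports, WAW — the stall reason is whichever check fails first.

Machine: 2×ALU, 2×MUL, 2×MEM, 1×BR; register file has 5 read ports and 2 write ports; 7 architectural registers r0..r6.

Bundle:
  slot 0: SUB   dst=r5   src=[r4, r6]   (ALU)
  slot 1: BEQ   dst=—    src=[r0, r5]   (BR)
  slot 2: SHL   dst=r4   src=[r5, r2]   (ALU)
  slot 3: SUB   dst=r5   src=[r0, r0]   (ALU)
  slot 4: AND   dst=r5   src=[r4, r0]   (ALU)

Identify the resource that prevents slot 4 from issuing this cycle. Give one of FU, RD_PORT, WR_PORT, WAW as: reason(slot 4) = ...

reason(slot 4) = RD_PORT

#0 ALU src=r4,r6 dispatched  <A:1 Mu:2 Ld:2 B:1 rd:3 wr:1>
#1 BR src=r0,r5 dispatched  <A:1 Mu:2 Ld:2 B:0 rd:1 wr:1>
#2 ALU src=r5,r2 held:RD_PORT  <A:1 Mu:2 Ld:2 B:0 rd:1 wr:1>
#3 ALU src=r0,r0 held:WAW  <A:1 Mu:2 Ld:2 B:0 rd:1 wr:1>
#4 ALU src=r4,r0 held:RD_PORT  <A:1 Mu:2 Ld:2 B:0 rd:1 wr:1>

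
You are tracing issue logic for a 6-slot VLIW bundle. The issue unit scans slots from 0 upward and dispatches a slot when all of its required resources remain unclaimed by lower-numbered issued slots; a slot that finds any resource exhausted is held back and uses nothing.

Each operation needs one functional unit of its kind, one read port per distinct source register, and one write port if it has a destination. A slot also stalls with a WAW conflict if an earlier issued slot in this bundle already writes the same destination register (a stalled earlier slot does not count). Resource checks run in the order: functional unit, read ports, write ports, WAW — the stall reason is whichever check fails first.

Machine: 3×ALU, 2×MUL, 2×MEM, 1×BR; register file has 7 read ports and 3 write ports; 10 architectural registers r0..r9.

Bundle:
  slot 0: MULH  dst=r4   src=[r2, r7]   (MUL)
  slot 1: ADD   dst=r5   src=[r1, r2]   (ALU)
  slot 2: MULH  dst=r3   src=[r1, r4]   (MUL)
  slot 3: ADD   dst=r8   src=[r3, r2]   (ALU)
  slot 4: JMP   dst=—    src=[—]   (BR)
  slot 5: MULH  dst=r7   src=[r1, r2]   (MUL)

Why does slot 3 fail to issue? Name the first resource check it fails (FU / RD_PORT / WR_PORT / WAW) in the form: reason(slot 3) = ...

(0) want 1×MUL +2rd +1wr — yes → AL3|MU1|ME2|BR1|rd5|wr2
(1) want 1×ALU +2rd +1wr — yes → AL2|MU1|ME2|BR1|rd3|wr1
(2) want 1×MUL +2rd +1wr — yes → AL2|MU0|ME2|BR1|rd1|wr0
(3) want 1×ALU +2rd +1wr — RD_PORT → AL2|MU0|ME2|BR1|rd1|wr0
(4) want 1×BR +0rd +0wr — yes → AL2|MU0|ME2|BR0|rd1|wr0
(5) want 1×MUL +2rd +1wr — FU → AL2|MU0|ME2|BR0|rd1|wr0

reason(slot 3) = RD_PORT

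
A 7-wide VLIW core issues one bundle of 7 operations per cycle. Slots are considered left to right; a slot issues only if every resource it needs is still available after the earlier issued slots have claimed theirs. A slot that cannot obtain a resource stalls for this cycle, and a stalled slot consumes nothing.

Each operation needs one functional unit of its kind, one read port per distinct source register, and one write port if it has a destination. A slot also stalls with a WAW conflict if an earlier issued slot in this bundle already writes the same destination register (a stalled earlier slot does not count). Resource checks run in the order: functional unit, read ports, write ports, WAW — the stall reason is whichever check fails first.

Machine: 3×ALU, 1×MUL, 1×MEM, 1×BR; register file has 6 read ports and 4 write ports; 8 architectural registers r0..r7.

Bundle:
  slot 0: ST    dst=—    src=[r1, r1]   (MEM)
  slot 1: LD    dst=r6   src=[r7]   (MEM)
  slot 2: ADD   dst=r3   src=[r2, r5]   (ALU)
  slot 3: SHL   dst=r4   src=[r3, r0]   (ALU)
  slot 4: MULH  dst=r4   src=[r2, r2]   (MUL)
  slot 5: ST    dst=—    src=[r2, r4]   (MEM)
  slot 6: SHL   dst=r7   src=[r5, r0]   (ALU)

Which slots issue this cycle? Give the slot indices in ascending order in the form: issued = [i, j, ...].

[0] MEM needs rd=1 wr=0: ok; after: ALU=3 MUL=1 MEM=0 BR=1, R=5, W=4
[1] MEM needs rd=1 wr=1: FU; after: ALU=3 MUL=1 MEM=0 BR=1, R=5, W=4
[2] ALU needs rd=2 wr=1: ok; after: ALU=2 MUL=1 MEM=0 BR=1, R=3, W=3
[3] ALU needs rd=2 wr=1: ok; after: ALU=1 MUL=1 MEM=0 BR=1, R=1, W=2
[4] MUL needs rd=1 wr=1: WAW; after: ALU=1 MUL=1 MEM=0 BR=1, R=1, W=2
[5] MEM needs rd=2 wr=0: FU; after: ALU=1 MUL=1 MEM=0 BR=1, R=1, W=2
[6] ALU needs rd=2 wr=1: RD_PORT; after: ALU=1 MUL=1 MEM=0 BR=1, R=1, W=2

issued = [0, 2, 3]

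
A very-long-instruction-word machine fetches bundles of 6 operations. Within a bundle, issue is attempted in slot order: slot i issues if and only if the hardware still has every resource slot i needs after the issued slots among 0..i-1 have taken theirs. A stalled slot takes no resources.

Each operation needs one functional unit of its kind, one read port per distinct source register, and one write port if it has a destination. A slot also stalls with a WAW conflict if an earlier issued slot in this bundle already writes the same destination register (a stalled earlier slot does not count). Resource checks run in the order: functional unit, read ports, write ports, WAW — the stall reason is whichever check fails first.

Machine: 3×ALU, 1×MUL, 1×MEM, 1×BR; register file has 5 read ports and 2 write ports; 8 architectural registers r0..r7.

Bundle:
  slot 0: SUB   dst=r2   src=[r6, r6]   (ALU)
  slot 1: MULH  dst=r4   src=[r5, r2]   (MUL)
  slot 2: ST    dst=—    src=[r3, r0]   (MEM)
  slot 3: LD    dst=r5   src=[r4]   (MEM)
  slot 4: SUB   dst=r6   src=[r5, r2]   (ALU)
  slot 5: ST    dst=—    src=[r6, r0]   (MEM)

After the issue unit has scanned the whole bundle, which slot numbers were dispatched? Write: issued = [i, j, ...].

slot 0 (ALU): ISSUE — free A2,Mu1,Ld1,B1 rp4 wp1
slot 1 (MUL): ISSUE — free A2,Mu0,Ld1,B1 rp2 wp0
slot 2 (MEM): ISSUE — free A2,Mu0,Ld0,B1 rp0 wp0
slot 3 (MEM): stall FU — free A2,Mu0,Ld0,B1 rp0 wp0
slot 4 (ALU): stall RD_PORT — free A2,Mu0,Ld0,B1 rp0 wp0
slot 5 (MEM): stall FU — free A2,Mu0,Ld0,B1 rp0 wp0

issued = [0, 1, 2]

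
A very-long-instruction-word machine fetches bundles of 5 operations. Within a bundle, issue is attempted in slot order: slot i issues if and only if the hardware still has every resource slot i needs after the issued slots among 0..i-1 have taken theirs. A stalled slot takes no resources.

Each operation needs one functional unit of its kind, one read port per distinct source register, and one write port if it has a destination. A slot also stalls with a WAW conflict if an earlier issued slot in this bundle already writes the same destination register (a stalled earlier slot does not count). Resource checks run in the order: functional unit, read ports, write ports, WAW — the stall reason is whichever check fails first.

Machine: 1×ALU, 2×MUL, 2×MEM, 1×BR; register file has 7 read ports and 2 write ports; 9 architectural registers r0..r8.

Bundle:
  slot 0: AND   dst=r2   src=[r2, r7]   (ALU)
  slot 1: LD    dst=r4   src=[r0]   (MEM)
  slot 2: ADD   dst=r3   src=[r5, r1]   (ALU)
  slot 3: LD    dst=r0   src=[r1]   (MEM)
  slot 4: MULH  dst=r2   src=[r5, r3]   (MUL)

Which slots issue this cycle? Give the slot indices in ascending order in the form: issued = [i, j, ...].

issued = [0, 1]

(0) want 1×ALU +2rd +1wr — yes → AL0|MU2|ME2|BR1|rd5|wr1
(1) want 1×MEM +1rd +1wr — yes → AL0|MU2|ME1|BR1|rd4|wr0
(2) want 1×ALU +2rd +1wr — FU → AL0|MU2|ME1|BR1|rd4|wr0
(3) want 1×MEM +1rd +1wr — WR_PORT → AL0|MU2|ME1|BR1|rd4|wr0
(4) want 1×MUL +2rd +1wr — WR_PORT → AL0|MU2|ME1|BR1|rd4|wr0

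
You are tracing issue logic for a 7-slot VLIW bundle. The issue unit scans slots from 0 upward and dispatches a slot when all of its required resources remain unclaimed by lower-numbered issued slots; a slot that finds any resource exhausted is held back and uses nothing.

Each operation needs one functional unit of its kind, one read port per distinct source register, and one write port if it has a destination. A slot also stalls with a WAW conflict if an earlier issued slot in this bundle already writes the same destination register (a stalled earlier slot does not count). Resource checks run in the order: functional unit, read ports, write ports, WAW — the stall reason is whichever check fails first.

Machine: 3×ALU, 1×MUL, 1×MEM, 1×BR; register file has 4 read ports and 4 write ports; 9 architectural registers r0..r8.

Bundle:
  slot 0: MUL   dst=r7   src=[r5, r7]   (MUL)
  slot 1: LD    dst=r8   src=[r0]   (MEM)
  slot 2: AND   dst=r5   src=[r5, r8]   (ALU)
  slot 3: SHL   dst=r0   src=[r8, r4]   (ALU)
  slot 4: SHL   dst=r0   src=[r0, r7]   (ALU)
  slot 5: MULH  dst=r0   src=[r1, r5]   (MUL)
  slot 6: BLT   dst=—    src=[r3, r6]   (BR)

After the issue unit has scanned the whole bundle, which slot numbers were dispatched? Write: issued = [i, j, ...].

  0. MUL→r7 ⇒ go  {3A/0Mu/1Ld/1B | 2r 3w}
  1. MEM→r8 ⇒ go  {3A/0Mu/0Ld/1B | 1r 2w}
  2. ALU→r5 ⇒ no(RD_PORT)  {3A/0Mu/0Ld/1B | 1r 2w}
  3. ALU→r0 ⇒ no(RD_PORT)  {3A/0Mu/0Ld/1B | 1r 2w}
  4. ALU→r0 ⇒ no(RD_PORT)  {3A/0Mu/0Ld/1B | 1r 2w}
  5. MUL→r0 ⇒ no(FU)  {3A/0Mu/0Ld/1B | 1r 2w}
  6. BR ⇒ no(RD_PORT)  {3A/0Mu/0Ld/1B | 1r 2w}

issued = [0, 1]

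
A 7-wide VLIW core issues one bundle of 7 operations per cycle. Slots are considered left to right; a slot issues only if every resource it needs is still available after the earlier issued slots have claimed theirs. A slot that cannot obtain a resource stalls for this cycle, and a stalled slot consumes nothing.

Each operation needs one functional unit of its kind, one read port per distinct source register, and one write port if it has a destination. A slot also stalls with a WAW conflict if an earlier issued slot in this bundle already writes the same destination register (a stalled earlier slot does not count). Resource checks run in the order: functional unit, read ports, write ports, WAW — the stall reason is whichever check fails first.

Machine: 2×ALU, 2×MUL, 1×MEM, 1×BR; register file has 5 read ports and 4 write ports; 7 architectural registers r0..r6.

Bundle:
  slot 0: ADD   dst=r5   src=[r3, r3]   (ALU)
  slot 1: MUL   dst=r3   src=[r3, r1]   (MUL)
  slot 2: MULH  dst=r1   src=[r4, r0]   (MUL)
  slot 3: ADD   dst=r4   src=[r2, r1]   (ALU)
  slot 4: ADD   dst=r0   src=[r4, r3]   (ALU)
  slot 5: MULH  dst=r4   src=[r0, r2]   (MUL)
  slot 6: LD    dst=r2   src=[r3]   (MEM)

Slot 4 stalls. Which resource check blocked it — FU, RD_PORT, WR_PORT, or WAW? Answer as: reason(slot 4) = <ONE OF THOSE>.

reason(slot 4) = RD_PORT

slot 0 (ALU): ISSUE — free A1,Mu2,Ld1,B1 rp4 wp3
slot 1 (MUL): ISSUE — free A1,Mu1,Ld1,B1 rp2 wp2
slot 2 (MUL): ISSUE — free A1,Mu0,Ld1,B1 rp0 wp1
slot 3 (ALU): stall RD_PORT — free A1,Mu0,Ld1,B1 rp0 wp1
slot 4 (ALU): stall RD_PORT — free A1,Mu0,Ld1,B1 rp0 wp1
slot 5 (MUL): stall FU — free A1,Mu0,Ld1,B1 rp0 wp1
slot 6 (MEM): stall RD_PORT — free A1,Mu0,Ld1,B1 rp0 wp1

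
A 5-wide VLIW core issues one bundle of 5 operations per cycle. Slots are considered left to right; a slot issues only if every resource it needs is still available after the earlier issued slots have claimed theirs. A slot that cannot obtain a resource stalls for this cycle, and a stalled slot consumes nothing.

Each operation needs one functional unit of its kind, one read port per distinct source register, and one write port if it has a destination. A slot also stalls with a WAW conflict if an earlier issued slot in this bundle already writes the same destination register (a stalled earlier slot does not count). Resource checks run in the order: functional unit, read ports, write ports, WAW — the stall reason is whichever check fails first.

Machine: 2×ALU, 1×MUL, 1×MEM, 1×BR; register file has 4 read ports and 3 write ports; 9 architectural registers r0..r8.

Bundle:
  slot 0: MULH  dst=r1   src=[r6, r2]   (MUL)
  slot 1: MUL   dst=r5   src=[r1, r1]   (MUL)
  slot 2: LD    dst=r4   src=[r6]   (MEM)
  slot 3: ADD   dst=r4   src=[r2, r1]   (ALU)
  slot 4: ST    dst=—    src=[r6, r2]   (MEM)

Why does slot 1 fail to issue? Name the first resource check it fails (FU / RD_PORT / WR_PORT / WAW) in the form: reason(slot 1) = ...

reason(slot 1) = FU

#0 MUL src=r6,r2 dispatched  <A:2 Mu:0 Ld:1 B:1 rd:2 wr:2>
#1 MUL src=r1,r1 held:FU  <A:2 Mu:0 Ld:1 B:1 rd:2 wr:2>
#2 MEM src=r6 dispatched  <A:2 Mu:0 Ld:0 B:1 rd:1 wr:1>
#3 ALU src=r2,r1 held:RD_PORT  <A:2 Mu:0 Ld:0 B:1 rd:1 wr:1>
#4 MEM src=r6,r2 held:FU  <A:2 Mu:0 Ld:0 B:1 rd:1 wr:1>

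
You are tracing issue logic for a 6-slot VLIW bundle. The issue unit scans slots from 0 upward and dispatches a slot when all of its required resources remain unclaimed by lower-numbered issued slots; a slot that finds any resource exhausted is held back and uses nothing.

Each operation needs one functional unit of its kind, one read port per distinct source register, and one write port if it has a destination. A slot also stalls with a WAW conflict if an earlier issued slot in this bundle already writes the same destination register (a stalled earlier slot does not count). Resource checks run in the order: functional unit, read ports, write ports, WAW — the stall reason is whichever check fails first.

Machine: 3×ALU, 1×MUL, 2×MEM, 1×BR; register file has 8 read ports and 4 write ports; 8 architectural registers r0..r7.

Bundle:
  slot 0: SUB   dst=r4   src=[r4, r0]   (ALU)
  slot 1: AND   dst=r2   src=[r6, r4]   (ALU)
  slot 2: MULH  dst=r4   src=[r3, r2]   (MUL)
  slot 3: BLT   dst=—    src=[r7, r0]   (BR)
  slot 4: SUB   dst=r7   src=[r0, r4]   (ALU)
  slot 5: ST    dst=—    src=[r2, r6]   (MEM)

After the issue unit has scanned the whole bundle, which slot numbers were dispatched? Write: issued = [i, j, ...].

(0) want 1×ALU +2rd +1wr — yes → AL2|MU1|ME2|BR1|rd6|wr3
(1) want 1×ALU +2rd +1wr — yes → AL1|MU1|ME2|BR1|rd4|wr2
(2) want 1×MUL +2rd +1wr — WAW → AL1|MU1|ME2|BR1|rd4|wr2
(3) want 1×BR +2rd +0wr — yes → AL1|MU1|ME2|BR0|rd2|wr2
(4) want 1×ALU +2rd +1wr — yes → AL0|MU1|ME2|BR0|rd0|wr1
(5) want 1×MEM +2rd +0wr — RD_PORT → AL0|MU1|ME2|BR0|rd0|wr1

issued = [0, 1, 3, 4]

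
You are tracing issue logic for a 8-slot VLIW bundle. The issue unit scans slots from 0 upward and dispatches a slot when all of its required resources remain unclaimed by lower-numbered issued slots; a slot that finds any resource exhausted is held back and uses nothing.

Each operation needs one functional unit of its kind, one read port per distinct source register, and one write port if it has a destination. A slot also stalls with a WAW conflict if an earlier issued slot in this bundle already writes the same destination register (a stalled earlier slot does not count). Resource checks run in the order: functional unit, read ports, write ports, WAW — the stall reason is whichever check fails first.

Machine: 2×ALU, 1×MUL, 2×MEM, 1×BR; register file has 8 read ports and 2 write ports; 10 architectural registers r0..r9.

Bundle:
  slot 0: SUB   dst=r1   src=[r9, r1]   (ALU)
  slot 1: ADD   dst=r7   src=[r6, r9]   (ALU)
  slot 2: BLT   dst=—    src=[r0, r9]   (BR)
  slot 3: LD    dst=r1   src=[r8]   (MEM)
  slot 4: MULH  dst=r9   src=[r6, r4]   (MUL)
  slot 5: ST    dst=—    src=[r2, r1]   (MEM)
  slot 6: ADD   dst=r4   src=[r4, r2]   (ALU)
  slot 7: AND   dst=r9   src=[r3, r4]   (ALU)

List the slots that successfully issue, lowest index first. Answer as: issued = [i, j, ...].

(0) want 1×ALU +2rd +1wr — yes → AL1|MU1|ME2|BR1|rd6|wr1
(1) want 1×ALU +2rd +1wr — yes → AL0|MU1|ME2|BR1|rd4|wr0
(2) want 1×BR +2rd +0wr — yes → AL0|MU1|ME2|BR0|rd2|wr0
(3) want 1×MEM +1rd +1wr — WR_PORT → AL0|MU1|ME2|BR0|rd2|wr0
(4) want 1×MUL +2rd +1wr — WR_PORT → AL0|MU1|ME2|BR0|rd2|wr0
(5) want 1×MEM +2rd +0wr — yes → AL0|MU1|ME1|BR0|rd0|wr0
(6) want 1×ALU +2rd +1wr — FU → AL0|MU1|ME1|BR0|rd0|wr0
(7) want 1×ALU +2rd +1wr — FU → AL0|MU1|ME1|BR0|rd0|wr0

issued = [0, 1, 2, 5]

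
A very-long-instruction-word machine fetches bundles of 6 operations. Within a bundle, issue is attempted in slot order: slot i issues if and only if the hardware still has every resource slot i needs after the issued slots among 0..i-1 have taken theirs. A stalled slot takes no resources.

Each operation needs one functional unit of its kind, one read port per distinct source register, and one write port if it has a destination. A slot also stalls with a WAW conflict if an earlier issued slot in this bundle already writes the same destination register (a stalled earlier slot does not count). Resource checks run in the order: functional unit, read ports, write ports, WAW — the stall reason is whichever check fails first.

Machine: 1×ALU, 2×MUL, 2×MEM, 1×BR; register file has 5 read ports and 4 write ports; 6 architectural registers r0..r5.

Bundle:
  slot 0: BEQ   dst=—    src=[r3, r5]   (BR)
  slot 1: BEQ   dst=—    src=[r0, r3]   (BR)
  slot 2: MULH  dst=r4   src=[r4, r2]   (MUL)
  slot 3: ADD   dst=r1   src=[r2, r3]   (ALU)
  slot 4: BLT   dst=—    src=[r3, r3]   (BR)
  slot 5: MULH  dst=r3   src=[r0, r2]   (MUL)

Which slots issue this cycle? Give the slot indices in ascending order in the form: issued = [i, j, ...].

#0 BR src=r3,r5 dispatched  <A:1 Mu:2 Ld:2 B:0 rd:3 wr:4>
#1 BR src=r0,r3 held:FU  <A:1 Mu:2 Ld:2 B:0 rd:3 wr:4>
#2 MUL src=r4,r2 dispatched  <A:1 Mu:1 Ld:2 B:0 rd:1 wr:3>
#3 ALU src=r2,r3 held:RD_PORT  <A:1 Mu:1 Ld:2 B:0 rd:1 wr:3>
#4 BR src=r3,r3 held:FU  <A:1 Mu:1 Ld:2 B:0 rd:1 wr:3>
#5 MUL src=r0,r2 held:RD_PORT  <A:1 Mu:1 Ld:2 B:0 rd:1 wr:3>

issued = [0, 2]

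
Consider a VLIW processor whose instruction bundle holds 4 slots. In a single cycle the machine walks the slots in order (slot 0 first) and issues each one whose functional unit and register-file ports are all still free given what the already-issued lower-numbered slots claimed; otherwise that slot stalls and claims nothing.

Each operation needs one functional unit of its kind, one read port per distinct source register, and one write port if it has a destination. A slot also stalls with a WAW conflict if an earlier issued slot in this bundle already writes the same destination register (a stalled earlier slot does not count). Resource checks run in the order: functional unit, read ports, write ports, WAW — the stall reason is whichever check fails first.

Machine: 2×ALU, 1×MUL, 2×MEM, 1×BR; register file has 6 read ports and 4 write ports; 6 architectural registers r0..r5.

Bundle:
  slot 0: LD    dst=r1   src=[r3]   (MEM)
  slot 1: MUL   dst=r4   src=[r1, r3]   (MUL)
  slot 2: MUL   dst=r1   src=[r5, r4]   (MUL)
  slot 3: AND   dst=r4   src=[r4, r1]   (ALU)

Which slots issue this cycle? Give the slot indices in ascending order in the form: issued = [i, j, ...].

issued = [0, 1]

slot 0 (MEM): ISSUE — free A2,Mu1,Ld1,B1 rp5 wp3
slot 1 (MUL): ISSUE — free A2,Mu0,Ld1,B1 rp3 wp2
slot 2 (MUL): stall FU — free A2,Mu0,Ld1,B1 rp3 wp2
slot 3 (ALU): stall WAW — free A2,Mu0,Ld1,B1 rp3 wp2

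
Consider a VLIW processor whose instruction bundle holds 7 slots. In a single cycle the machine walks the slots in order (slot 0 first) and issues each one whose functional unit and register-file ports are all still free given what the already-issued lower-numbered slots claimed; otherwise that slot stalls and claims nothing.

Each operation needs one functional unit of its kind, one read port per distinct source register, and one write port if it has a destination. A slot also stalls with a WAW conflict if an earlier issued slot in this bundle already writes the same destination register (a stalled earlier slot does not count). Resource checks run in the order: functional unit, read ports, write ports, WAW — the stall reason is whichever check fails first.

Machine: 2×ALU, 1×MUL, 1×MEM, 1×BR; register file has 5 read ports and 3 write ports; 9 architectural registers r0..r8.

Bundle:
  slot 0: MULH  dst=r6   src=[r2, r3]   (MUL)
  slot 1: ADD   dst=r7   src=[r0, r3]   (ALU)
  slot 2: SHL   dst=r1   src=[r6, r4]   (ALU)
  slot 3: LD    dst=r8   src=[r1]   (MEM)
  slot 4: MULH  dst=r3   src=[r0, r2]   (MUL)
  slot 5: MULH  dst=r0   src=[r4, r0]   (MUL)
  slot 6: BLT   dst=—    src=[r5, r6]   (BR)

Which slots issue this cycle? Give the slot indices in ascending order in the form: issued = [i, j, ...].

issued = [0, 1, 3]

  0. MUL→r6 ⇒ go  {2A/0Mu/1Ld/1B | 3r 2w}
  1. ALU→r7 ⇒ go  {1A/0Mu/1Ld/1B | 1r 1w}
  2. ALU→r1 ⇒ no(RD_PORT)  {1A/0Mu/1Ld/1B | 1r 1w}
  3. MEM→r8 ⇒ go  {1A/0Mu/0Ld/1B | 0r 0w}
  4. MUL→r3 ⇒ no(FU)  {1A/0Mu/0Ld/1B | 0r 0w}
  5. MUL→r0 ⇒ no(FU)  {1A/0Mu/0Ld/1B | 0r 0w}
  6. BR ⇒ no(RD_PORT)  {1A/0Mu/0Ld/1B | 0r 0w}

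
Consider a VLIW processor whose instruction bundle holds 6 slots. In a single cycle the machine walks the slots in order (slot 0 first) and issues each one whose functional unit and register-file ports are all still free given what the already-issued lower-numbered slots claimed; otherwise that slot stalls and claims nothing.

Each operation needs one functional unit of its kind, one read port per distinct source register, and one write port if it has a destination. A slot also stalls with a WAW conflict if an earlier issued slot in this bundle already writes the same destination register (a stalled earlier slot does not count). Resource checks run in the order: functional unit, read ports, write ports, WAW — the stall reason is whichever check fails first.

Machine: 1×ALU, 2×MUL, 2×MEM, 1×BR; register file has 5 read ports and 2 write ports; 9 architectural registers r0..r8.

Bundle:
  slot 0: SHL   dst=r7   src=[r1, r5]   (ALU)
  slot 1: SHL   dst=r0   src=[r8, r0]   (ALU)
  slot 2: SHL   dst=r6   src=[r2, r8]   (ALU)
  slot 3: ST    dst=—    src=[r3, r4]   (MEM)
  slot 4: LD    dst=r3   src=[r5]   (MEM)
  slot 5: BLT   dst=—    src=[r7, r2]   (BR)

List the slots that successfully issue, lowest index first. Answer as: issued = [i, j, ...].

[0] ALU needs rd=2 wr=1: ok; after: ALU=0 MUL=2 MEM=2 BR=1, R=3, W=1
[1] ALU needs rd=2 wr=1: FU; after: ALU=0 MUL=2 MEM=2 BR=1, R=3, W=1
[2] ALU needs rd=2 wr=1: FU; after: ALU=0 MUL=2 MEM=2 BR=1, R=3, W=1
[3] MEM needs rd=2 wr=0: ok; after: ALU=0 MUL=2 MEM=1 BR=1, R=1, W=1
[4] MEM needs rd=1 wr=1: ok; after: ALU=0 MUL=2 MEM=0 BR=1, R=0, W=0
[5] BR needs rd=2 wr=0: RD_PORT; after: ALU=0 MUL=2 MEM=0 BR=1, R=0, W=0

issued = [0, 3, 4]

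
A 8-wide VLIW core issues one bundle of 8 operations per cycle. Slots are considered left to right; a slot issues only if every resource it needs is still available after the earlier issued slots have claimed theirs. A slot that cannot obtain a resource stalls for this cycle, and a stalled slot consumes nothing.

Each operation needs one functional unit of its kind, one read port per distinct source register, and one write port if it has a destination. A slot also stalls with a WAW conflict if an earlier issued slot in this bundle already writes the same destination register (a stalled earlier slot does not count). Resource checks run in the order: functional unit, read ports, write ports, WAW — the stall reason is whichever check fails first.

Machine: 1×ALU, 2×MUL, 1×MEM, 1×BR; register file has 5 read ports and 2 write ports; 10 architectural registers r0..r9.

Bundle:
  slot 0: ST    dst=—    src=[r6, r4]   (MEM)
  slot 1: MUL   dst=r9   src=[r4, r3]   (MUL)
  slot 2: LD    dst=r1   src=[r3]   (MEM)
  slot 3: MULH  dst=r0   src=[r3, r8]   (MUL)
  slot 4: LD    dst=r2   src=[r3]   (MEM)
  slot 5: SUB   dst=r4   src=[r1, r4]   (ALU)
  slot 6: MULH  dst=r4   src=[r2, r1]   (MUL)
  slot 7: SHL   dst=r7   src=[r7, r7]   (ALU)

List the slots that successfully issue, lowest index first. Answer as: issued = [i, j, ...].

[0] MEM needs rd=2 wr=0: ok; after: ALU=1 MUL=2 MEM=0 BR=1, R=3, W=2
[1] MUL needs rd=2 wr=1: ok; after: ALU=1 MUL=1 MEM=0 BR=1, R=1, W=1
[2] MEM needs rd=1 wr=1: FU; after: ALU=1 MUL=1 MEM=0 BR=1, R=1, W=1
[3] MUL needs rd=2 wr=1: RD_PORT; after: ALU=1 MUL=1 MEM=0 BR=1, R=1, W=1
[4] MEM needs rd=1 wr=1: FU; after: ALU=1 MUL=1 MEM=0 BR=1, R=1, W=1
[5] ALU needs rd=2 wr=1: RD_PORT; after: ALU=1 MUL=1 MEM=0 BR=1, R=1, W=1
[6] MUL needs rd=2 wr=1: RD_PORT; after: ALU=1 MUL=1 MEM=0 BR=1, R=1, W=1
[7] ALU needs rd=1 wr=1: ok; after: ALU=0 MUL=1 MEM=0 BR=1, R=0, W=0

issued = [0, 1, 7]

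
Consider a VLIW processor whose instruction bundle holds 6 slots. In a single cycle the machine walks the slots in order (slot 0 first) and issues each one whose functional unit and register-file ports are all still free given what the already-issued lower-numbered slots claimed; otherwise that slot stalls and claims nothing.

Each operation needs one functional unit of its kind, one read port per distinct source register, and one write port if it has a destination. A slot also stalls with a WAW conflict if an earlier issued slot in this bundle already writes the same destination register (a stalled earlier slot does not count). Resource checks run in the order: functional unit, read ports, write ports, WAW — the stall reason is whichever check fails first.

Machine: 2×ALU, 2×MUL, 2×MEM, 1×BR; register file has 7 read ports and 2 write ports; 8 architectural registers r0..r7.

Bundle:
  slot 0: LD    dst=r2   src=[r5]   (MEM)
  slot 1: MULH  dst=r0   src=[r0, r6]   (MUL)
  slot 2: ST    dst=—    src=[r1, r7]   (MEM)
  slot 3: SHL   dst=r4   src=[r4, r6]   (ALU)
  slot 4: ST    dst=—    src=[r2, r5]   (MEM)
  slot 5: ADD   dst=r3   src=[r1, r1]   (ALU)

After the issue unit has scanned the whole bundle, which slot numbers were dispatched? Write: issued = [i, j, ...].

[0] MEM needs rd=1 wr=1: ok; after: ALU=2 MUL=2 MEM=1 BR=1, R=6, W=1
[1] MUL needs rd=2 wr=1: ok; after: ALU=2 MUL=1 MEM=1 BR=1, R=4, W=0
[2] MEM needs rd=2 wr=0: ok; after: ALU=2 MUL=1 MEM=0 BR=1, R=2, W=0
[3] ALU needs rd=2 wr=1: WR_PORT; after: ALU=2 MUL=1 MEM=0 BR=1, R=2, W=0
[4] MEM needs rd=2 wr=0: FU; after: ALU=2 MUL=1 MEM=0 BR=1, R=2, W=0
[5] ALU needs rd=1 wr=1: WR_PORT; after: ALU=2 MUL=1 MEM=0 BR=1, R=2, W=0

issued = [0, 1, 2]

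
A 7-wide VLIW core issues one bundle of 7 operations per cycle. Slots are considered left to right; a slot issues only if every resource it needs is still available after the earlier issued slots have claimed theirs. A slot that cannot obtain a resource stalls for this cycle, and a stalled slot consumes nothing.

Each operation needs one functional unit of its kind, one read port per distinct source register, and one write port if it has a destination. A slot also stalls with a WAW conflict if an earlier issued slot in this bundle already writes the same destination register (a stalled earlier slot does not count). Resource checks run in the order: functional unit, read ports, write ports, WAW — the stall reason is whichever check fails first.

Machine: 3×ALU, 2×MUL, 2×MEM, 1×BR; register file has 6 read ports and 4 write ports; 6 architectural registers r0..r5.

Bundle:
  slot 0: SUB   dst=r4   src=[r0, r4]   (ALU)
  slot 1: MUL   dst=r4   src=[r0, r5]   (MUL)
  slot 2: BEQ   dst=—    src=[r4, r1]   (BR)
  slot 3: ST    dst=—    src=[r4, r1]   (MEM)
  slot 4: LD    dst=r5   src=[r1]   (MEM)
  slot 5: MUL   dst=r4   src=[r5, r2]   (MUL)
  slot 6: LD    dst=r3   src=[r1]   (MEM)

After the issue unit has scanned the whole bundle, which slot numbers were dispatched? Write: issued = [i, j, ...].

issued = [0, 2, 3]

slot 0 (ALU): ISSUE — free A2,Mu2,Ld2,B1 rp4 wp3
slot 1 (MUL): stall WAW — free A2,Mu2,Ld2,B1 rp4 wp3
slot 2 (BR): ISSUE — free A2,Mu2,Ld2,B0 rp2 wp3
slot 3 (MEM): ISSUE — free A2,Mu2,Ld1,B0 rp0 wp3
slot 4 (MEM): stall RD_PORT — free A2,Mu2,Ld1,B0 rp0 wp3
slot 5 (MUL): stall RD_PORT — free A2,Mu2,Ld1,B0 rp0 wp3
slot 6 (MEM): stall RD_PORT — free A2,Mu2,Ld1,B0 rp0 wp3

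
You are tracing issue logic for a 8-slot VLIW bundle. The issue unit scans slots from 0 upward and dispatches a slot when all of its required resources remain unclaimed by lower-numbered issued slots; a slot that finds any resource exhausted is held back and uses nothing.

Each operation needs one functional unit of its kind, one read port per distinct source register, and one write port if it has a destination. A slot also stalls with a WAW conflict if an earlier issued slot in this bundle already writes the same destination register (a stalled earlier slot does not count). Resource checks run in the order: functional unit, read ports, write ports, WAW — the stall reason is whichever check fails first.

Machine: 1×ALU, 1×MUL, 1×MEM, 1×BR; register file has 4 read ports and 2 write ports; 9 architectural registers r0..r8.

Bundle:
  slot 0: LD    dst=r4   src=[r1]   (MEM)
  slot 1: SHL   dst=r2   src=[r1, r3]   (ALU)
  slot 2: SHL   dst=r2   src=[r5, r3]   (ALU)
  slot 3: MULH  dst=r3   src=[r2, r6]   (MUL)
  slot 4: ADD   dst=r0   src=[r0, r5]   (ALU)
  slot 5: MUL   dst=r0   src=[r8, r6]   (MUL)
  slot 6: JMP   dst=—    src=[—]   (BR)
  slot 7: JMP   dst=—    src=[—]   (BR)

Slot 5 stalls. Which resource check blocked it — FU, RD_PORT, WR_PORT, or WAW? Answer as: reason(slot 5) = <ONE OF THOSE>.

(0) want 1×MEM +1rd +1wr — yes → AL1|MU1|ME0|BR1|rd3|wr1
(1) want 1×ALU +2rd +1wr — yes → AL0|MU1|ME0|BR1|rd1|wr0
(2) want 1×ALU +2rd +1wr — FU → AL0|MU1|ME0|BR1|rd1|wr0
(3) want 1×MUL +2rd +1wr — RD_PORT → AL0|MU1|ME0|BR1|rd1|wr0
(4) want 1×ALU +2rd +1wr — FU → AL0|MU1|ME0|BR1|rd1|wr0
(5) want 1×MUL +2rd +1wr — RD_PORT → AL0|MU1|ME0|BR1|rd1|wr0
(6) want 1×BR +0rd +0wr — yes → AL0|MU1|ME0|BR0|rd1|wr0
(7) want 1×BR +0rd +0wr — FU → AL0|MU1|ME0|BR0|rd1|wr0

reason(slot 5) = RD_PORT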